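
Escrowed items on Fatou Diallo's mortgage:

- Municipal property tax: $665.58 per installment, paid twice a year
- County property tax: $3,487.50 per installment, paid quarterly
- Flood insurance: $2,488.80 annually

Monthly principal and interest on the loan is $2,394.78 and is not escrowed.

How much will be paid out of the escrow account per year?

Municipal property tax — $665.58 × 2 = $1,331.16
County property tax — $3,487.50 × 4 = $13,950.00
Flood insurance — $2,488.80
Total annual escrow = $17,769.96

$17,769.96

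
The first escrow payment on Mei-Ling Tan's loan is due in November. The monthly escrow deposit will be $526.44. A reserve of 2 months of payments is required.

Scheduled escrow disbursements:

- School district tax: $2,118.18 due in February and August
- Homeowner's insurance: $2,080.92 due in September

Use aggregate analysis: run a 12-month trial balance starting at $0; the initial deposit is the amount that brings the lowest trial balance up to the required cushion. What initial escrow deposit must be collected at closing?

$1,579.32

Cushion = 2 × $526.44 = $1,052.88
Trial balance (start $0, +$526.44 each month, − disbursements):
  Nov: +$526.44 → $526.44
  Dec: +$526.44 → $1,052.88
  Jan: +$526.44 → $1,579.32
  Feb: +$526.44 − $2,118.18 → -$12.42
  Mar: +$526.44 → $514.02
  Apr: +$526.44 → $1,040.46
  May: +$526.44 → $1,566.90
  Jun: +$526.44 → $2,093.34
  Jul: +$526.44 → $2,619.78
  Aug: +$526.44 − $2,118.18 → $1,028.04
  Sep: +$526.44 − $2,080.92 → -$526.44
  Oct: +$526.44 → $0.00
Lowest trial balance = -$526.44 (Sep)
Initial deposit = cushion − low point = $1,052.88 − (-$526.44) = $1,579.32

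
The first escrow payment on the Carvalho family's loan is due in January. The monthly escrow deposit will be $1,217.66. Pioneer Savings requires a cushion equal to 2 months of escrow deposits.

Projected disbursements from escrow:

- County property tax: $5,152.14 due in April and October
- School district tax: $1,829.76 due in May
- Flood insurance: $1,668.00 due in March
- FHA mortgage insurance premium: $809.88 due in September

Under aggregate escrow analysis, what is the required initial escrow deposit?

Cushion = 2 × $1,217.66 = $2,435.32
Trial balance (start $0, +$1,217.66 each month, − disbursements):
  Jan: +$1,217.66 → $1,217.66
  Feb: +$1,217.66 → $2,435.32
  Mar: +$1,217.66 − $1,668.00 → $1,984.98
  Apr: +$1,217.66 − $5,152.14 → -$1,949.50
  May: +$1,217.66 − $1,829.76 → -$2,561.60
  Jun: +$1,217.66 → -$1,343.94
  Jul: +$1,217.66 → -$126.28
  Aug: +$1,217.66 → $1,091.38
  Sep: +$1,217.66 − $809.88 → $1,499.16
  Oct: +$1,217.66 − $5,152.14 → -$2,435.32
  Nov: +$1,217.66 → -$1,217.66
  Dec: +$1,217.66 → $0.00
Lowest trial balance = -$2,561.60 (May)
Initial deposit = cushion − low point = $2,435.32 − (-$2,561.60) = $4,996.92

$4,996.92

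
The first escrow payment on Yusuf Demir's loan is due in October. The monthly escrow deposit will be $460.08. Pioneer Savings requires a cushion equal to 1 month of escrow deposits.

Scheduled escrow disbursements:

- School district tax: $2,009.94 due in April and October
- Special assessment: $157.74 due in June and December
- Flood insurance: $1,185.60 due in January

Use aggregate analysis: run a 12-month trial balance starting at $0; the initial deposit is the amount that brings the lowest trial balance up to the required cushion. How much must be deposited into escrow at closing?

Cushion = 1 × $460.08 = $460.08
Trial balance (start $0, +$460.08 each month, − disbursements):
  Oct: +$460.08 − $2,009.94 → -$1,549.86
  Nov: +$460.08 → -$1,089.78
  Dec: +$460.08 − $157.74 → -$787.44
  Jan: +$460.08 − $1,185.60 → -$1,512.96
  Feb: +$460.08 → -$1,052.88
  Mar: +$460.08 → -$592.80
  Apr: +$460.08 − $2,009.94 → -$2,142.66
  May: +$460.08 → -$1,682.58
  Jun: +$460.08 − $157.74 → -$1,380.24
  Jul: +$460.08 → -$920.16
  Aug: +$460.08 → -$460.08
  Sep: +$460.08 → $0.00
Lowest trial balance = -$2,142.66 (Apr)
Initial deposit = cushion − low point = $460.08 − (-$2,142.66) = $2,602.74

$2,602.74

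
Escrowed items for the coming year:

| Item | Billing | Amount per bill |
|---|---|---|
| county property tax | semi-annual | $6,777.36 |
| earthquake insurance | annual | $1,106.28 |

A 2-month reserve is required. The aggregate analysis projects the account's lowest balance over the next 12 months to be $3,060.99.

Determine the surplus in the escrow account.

$617.49

County property tax: $6,777.36 × 2 = $13,554.72
Earthquake insurance: $1,106.28
Annual escrow total = $14,661.00
Per month = $14,661.00 / 12 = $1,221.75
Required reserve = 2 × $1,221.75 = $2,443.50
Surplus = $3,060.99 − $2,443.50 = $617.49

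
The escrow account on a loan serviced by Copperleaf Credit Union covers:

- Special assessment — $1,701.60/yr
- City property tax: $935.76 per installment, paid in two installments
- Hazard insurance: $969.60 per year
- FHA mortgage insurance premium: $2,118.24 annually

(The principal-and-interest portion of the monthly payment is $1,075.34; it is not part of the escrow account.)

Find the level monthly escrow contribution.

Special assessment = $1,701.60 per year
City property tax = $935.76 × 2 = $1,871.52 per year
Hazard insurance = $969.60 per year
FHA mortgage insurance premium = $2,118.24 per year
Total per year = $1,701.60 + $1,871.52 + $969.60 + $2,118.24 = $6,660.96
Monthly escrow = $6,660.96 ÷ 12 = $555.08

$555.08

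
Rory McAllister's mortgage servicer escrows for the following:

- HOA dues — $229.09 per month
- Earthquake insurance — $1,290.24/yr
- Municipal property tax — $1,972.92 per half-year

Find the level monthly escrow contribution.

HOA dues — $229.09 × 12 = $2,749.08 per year
Earthquake insurance — $1,290.24 per year
Municipal property tax — $1,972.92 × 2 = $3,945.84 per year
Total per year = $2,749.08 + $1,290.24 + $3,945.84 = $7,985.16
Monthly escrow = $7,985.16 / 12 = $665.43

$665.43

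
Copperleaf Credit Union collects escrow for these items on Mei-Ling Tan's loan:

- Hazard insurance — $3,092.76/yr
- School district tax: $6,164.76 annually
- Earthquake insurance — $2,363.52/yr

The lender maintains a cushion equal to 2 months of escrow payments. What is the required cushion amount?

$1,936.84

Hazard insurance: $3,092.76 annually
School district tax: $6,164.76 annually
Earthquake insurance: $2,363.52 annually
Combined annual = $11,621.04
Monthly escrow = $11,621.04 ÷ 12 = $968.42
Cushion = 2 × $968.42 = $1,936.84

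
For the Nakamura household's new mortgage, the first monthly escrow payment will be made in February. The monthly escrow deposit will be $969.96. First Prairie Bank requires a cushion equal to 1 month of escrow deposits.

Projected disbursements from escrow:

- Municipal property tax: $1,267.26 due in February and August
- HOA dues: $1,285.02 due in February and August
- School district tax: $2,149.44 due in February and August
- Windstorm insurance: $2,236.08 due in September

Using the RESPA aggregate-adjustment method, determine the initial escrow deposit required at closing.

Cushion = 1 × $969.96 = $969.96
Trial balance (start $0, +$969.96 each month, − disbursements):
  Feb: +$969.96 − $4,701.72 → -$3,731.76
  Mar: +$969.96 → -$2,761.80
  Apr: +$969.96 → -$1,791.84
  May: +$969.96 → -$821.88
  Jun: +$969.96 → $148.08
  Jul: +$969.96 → $1,118.04
  Aug: +$969.96 − $4,701.72 → -$2,613.72
  Sep: +$969.96 − $2,236.08 → -$3,879.84
  Oct: +$969.96 → -$2,909.88
  Nov: +$969.96 → -$1,939.92
  Dec: +$969.96 → -$969.96
  Jan: +$969.96 → $0.00
Lowest trial balance = -$3,879.84 (Sep)
Initial deposit = cushion − low point = $969.96 − (-$3,879.84) = $4,849.80

$4,849.80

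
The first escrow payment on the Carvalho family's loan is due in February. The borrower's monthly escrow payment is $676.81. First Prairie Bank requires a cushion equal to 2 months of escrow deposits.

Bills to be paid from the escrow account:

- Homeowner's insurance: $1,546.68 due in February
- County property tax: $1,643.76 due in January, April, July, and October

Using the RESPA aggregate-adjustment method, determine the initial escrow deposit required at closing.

$2,513.63

Cushion = 2 × $676.81 = $1,353.62
Trial balance (start $0, +$676.81 each month, − disbursements):
  Feb: +$676.81 − $1,546.68 → -$869.87
  Mar: +$676.81 → -$193.06
  Apr: +$676.81 − $1,643.76 → -$1,160.01
  May: +$676.81 → -$483.20
  Jun: +$676.81 → $193.61
  Jul: +$676.81 − $1,643.76 → -$773.34
  Aug: +$676.81 → -$96.53
  Sep: +$676.81 → $580.28
  Oct: +$676.81 − $1,643.76 → -$386.67
  Nov: +$676.81 → $290.14
  Dec: +$676.81 → $966.95
  Jan: +$676.81 − $1,643.76 → $0.00
Lowest trial balance = -$1,160.01 (Apr)
Initial deposit = cushion − low point = $1,353.62 − (-$1,160.01) = $2,513.63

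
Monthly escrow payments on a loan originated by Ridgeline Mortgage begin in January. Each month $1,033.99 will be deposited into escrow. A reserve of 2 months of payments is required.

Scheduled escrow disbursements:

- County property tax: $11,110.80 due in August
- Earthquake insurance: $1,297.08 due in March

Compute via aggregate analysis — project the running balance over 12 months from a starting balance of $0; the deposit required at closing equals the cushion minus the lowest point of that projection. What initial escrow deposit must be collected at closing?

Cushion = 2 × $1,033.99 = $2,067.98
Trial balance (start $0, +$1,033.99 each month, − disbursements):
  Jan: +$1,033.99 → $1,033.99
  Feb: +$1,033.99 → $2,067.98
  Mar: +$1,033.99 − $1,297.08 → $1,804.89
  Apr: +$1,033.99 → $2,838.88
  May: +$1,033.99 → $3,872.87
  Jun: +$1,033.99 → $4,906.86
  Jul: +$1,033.99 → $5,940.85
  Aug: +$1,033.99 − $11,110.80 → -$4,135.96
  Sep: +$1,033.99 → -$3,101.97
  Oct: +$1,033.99 → -$2,067.98
  Nov: +$1,033.99 → -$1,033.99
  Dec: +$1,033.99 → $0.00
Lowest trial balance = -$4,135.96 (Aug)
Initial deposit = cushion − low point = $2,067.98 − (-$4,135.96) = $6,203.94

$6,203.94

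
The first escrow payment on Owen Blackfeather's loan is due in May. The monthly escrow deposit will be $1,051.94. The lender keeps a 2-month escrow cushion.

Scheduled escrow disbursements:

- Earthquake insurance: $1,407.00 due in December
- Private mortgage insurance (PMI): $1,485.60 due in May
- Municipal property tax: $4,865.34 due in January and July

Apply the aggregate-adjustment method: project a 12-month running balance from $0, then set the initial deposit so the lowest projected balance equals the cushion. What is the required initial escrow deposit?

Cushion = 2 × $1,051.94 = $2,103.88
Trial balance (start $0, +$1,051.94 each month, − disbursements):
  May: +$1,051.94 − $1,485.60 → -$433.66
  Jun: +$1,051.94 → $618.28
  Jul: +$1,051.94 − $4,865.34 → -$3,195.12
  Aug: +$1,051.94 → -$2,143.18
  Sep: +$1,051.94 → -$1,091.24
  Oct: +$1,051.94 → -$39.30
  Nov: +$1,051.94 → $1,012.64
  Dec: +$1,051.94 − $1,407.00 → $657.58
  Jan: +$1,051.94 − $4,865.34 → -$3,155.82
  Feb: +$1,051.94 → -$2,103.88
  Mar: +$1,051.94 → -$1,051.94
  Apr: +$1,051.94 → $0.00
Lowest trial balance = -$3,195.12 (Jul)
Initial deposit = cushion − low point = $2,103.88 − (-$3,195.12) = $5,299.00

$5,299.00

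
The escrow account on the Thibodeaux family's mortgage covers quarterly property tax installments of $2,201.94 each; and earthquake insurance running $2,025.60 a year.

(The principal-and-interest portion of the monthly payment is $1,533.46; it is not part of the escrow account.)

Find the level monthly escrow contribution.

$902.78

Property tax = $2,201.94 × 4 = $8,807.76
Earthquake insurance = $2,025.60
Total per year = $10,833.36
Base monthly escrow = $10,833.36 / 12 = $902.78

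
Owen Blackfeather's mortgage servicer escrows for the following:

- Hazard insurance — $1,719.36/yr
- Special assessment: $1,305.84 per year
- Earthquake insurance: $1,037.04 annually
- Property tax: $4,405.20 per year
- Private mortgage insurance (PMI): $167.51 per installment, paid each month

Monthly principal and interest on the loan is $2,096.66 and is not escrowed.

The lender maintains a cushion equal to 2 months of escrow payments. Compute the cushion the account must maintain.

$1,746.26

Hazard insurance: $1,719.36 annually
Special assessment: $1,305.84 annually
Earthquake insurance: $1,037.04 annually
Property tax: $4,405.20 annually
Private mortgage insurance (PMI): $167.51 × 12 = $2,010.12 annually
Total annual escrow = $1,719.36 + $1,305.84 + $1,037.04 + $4,405.20 + $2,010.12 = $10,477.56
Monthly = $10,477.56 / 12 = $873.13
Cushion = 2 × $873.13 = $1,746.26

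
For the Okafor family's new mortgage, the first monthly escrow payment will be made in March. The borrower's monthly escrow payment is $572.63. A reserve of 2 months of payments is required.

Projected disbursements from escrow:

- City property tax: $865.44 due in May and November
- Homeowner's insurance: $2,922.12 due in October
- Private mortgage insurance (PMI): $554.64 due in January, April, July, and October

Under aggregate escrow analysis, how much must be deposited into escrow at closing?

Cushion = 2 × $572.63 = $1,145.26
Trial balance (start $0, +$572.63 each month, − disbursements):
  Mar: +$572.63 → $572.63
  Apr: +$572.63 − $554.64 → $590.62
  May: +$572.63 − $865.44 → $297.81
  Jun: +$572.63 → $870.44
  Jul: +$572.63 − $554.64 → $888.43
  Aug: +$572.63 → $1,461.06
  Sep: +$572.63 → $2,033.69
  Oct: +$572.63 − $3,476.76 → -$870.44
  Nov: +$572.63 − $865.44 → -$1,163.25
  Dec: +$572.63 → -$590.62
  Jan: +$572.63 − $554.64 → -$572.63
  Feb: +$572.63 → $0.00
Lowest trial balance = -$1,163.25 (Nov)
Initial deposit = cushion − low point = $1,145.26 − (-$1,163.25) = $2,308.51

$2,308.51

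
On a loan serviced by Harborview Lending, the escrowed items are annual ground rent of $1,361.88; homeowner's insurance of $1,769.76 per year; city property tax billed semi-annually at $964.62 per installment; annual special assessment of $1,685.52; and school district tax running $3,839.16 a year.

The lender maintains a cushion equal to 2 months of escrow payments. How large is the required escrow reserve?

$1,764.26

Ground rent — $1,361.88 per year
Homeowner's insurance — $1,769.76 per year
City property tax — $964.62 × 2 = $1,929.24 per year
Special assessment — $1,685.52 per year
School district tax — $3,839.16 per year
Yearly total = $1,361.88 + $1,769.76 + $1,929.24 + $1,685.52 + $3,839.16 = $10,585.56
Base monthly escrow = $10,585.56 / 12 = $882.13
Required cushion = 2 × $882.13 = $1,764.26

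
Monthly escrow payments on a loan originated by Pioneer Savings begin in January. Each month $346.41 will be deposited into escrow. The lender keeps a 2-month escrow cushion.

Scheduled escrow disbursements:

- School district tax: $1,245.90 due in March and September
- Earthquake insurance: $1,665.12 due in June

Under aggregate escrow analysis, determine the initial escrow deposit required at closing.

$1,732.05

Cushion = 2 × $346.41 = $692.82
Trial balance (start $0, +$346.41 each month, − disbursements):
  Jan: +$346.41 → $346.41
  Feb: +$346.41 → $692.82
  Mar: +$346.41 − $1,245.90 → -$206.67
  Apr: +$346.41 → $139.74
  May: +$346.41 → $486.15
  Jun: +$346.41 − $1,665.12 → -$832.56
  Jul: +$346.41 → -$486.15
  Aug: +$346.41 → -$139.74
  Sep: +$346.41 − $1,245.90 → -$1,039.23
  Oct: +$346.41 → -$692.82
  Nov: +$346.41 → -$346.41
  Dec: +$346.41 → $0.00
Lowest trial balance = -$1,039.23 (Sep)
Initial deposit = cushion − low point = $692.82 − (-$1,039.23) = $1,732.05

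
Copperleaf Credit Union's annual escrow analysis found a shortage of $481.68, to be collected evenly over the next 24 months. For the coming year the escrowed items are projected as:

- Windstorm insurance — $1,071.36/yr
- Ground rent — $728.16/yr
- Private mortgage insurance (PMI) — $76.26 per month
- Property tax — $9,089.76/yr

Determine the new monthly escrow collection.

Windstorm insurance — $1,071.36
Ground rent — $728.16
Private mortgage insurance (PMI) — $76.26 × 12 = $915.12
Property tax — $9,089.76
Yearly total = $1,071.36 + $728.16 + $915.12 + $9,089.76 = $11,804.40
Monthly = $11,804.40 ÷ 12 = $983.70
Shortage per month = $481.68 / 24 = $20.07
New monthly escrow = $983.70 + $20.07 = $1,003.77

$1,003.77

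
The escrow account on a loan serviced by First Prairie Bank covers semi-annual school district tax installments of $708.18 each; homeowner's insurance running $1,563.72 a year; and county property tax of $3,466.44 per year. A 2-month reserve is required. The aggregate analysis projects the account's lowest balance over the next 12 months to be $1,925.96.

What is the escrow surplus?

$851.54

School district tax: $708.18 × 2 = $1,416.36 per year
Homeowner's insurance: $1,563.72 per year
County property tax: $3,466.44 per year
Combined annual = $6,446.52
Per month = $6,446.52 ÷ 12 = $537.21
Cushion = 2 × $537.21 = $1,074.42
Surplus = $1,925.96 − $1,074.42 = $851.54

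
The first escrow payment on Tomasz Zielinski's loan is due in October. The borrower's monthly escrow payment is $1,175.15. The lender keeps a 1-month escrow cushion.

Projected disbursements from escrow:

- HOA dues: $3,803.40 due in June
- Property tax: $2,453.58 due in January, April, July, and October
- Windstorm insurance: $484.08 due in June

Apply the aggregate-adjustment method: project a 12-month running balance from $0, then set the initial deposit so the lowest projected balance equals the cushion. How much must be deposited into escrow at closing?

Cushion = 1 × $1,175.15 = $1,175.15
Trial balance (start $0, +$1,175.15 each month, − disbursements):
  Oct: +$1,175.15 − $2,453.58 → -$1,278.43
  Nov: +$1,175.15 → -$103.28
  Dec: +$1,175.15 → $1,071.87
  Jan: +$1,175.15 − $2,453.58 → -$206.56
  Feb: +$1,175.15 → $968.59
  Mar: +$1,175.15 → $2,143.74
  Apr: +$1,175.15 − $2,453.58 → $865.31
  May: +$1,175.15 → $2,040.46
  Jun: +$1,175.15 − $4,287.48 → -$1,071.87
  Jul: +$1,175.15 − $2,453.58 → -$2,350.30
  Aug: +$1,175.15 → -$1,175.15
  Sep: +$1,175.15 → $0.00
Lowest trial balance = -$2,350.30 (Jul)
Initial deposit = cushion − low point = $1,175.15 − (-$2,350.30) = $3,525.45

$3,525.45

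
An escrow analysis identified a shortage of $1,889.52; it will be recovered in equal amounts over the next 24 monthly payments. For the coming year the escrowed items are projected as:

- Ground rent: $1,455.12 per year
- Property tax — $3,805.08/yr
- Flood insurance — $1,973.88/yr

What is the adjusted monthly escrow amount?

$681.57

Ground rent — $1,455.12
Property tax — $3,805.08
Flood insurance — $1,973.88
Annual escrow total = $1,455.12 + $3,805.08 + $1,973.88 = $7,234.08
Monthly escrow = $7,234.08 ÷ 12 = $602.84
Shortage spread = $1,889.52 / 24 = $78.73/mo
Adjusted monthly = $602.84 + $78.73 = $681.57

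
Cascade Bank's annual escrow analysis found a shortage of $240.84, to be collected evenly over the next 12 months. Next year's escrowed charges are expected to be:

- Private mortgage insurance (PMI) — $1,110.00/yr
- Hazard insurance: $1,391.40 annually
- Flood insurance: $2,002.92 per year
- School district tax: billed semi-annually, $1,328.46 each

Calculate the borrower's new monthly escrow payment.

Private mortgage insurance (PMI): $1,110.00 annually
Hazard insurance: $1,391.40 annually
Flood insurance: $2,002.92 annually
School district tax: $1,328.46 × 2 = $2,656.92 annually
Total per year = $1,110.00 + $1,391.40 + $2,002.92 + $2,656.92 = $7,161.24
Per month = $7,161.24 / 12 = $596.77
Monthly shortage recovery: $240.84 ÷ 12 = $20.07
New monthly escrow = $596.77 + $20.07 = $616.84

$616.84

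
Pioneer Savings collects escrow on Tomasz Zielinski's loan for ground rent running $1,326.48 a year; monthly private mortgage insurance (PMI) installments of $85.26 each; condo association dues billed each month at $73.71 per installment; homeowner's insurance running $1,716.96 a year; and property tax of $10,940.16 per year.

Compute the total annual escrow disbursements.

Ground rent — $1,326.48
Private mortgage insurance (PMI) — $85.26 × 12 = $1,023.12
Condo association dues — $73.71 × 12 = $884.52
Homeowner's insurance — $1,716.96
Property tax — $10,940.16
Total annual escrow = $1,326.48 + $1,023.12 + $884.52 + $1,716.96 + $10,940.16 = $15,891.24

$15,891.24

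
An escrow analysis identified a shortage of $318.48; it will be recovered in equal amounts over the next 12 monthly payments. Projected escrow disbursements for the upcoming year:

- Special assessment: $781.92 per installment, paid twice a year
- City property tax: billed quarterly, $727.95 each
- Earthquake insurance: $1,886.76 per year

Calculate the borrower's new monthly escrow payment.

Special assessment = $781.92 × 2 = $1,563.84 per year
City property tax = $727.95 × 4 = $2,911.80 per year
Earthquake insurance = $1,886.76 per year
Total annual escrow = $1,563.84 + $2,911.80 + $1,886.76 = $6,362.40
Monthly escrow = $6,362.40 / 12 = $530.20
Shortage per month = $318.48 / 12 = $26.54
New monthly escrow = $530.20 + $26.54 = $556.74

$556.74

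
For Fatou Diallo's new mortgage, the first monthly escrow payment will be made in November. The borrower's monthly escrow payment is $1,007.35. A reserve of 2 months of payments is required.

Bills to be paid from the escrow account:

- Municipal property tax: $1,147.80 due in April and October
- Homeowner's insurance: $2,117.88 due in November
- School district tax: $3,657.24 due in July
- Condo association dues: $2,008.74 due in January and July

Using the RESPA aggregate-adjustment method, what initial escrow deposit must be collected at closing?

Cushion = 2 × $1,007.35 = $2,014.70
Trial balance (start $0, +$1,007.35 each month, − disbursements):
  Nov: +$1,007.35 − $2,117.88 → -$1,110.53
  Dec: +$1,007.35 → -$103.18
  Jan: +$1,007.35 − $2,008.74 → -$1,104.57
  Feb: +$1,007.35 → -$97.22
  Mar: +$1,007.35 → $910.13
  Apr: +$1,007.35 − $1,147.80 → $769.68
  May: +$1,007.35 → $1,777.03
  Jun: +$1,007.35 → $2,784.38
  Jul: +$1,007.35 − $5,665.98 → -$1,874.25
  Aug: +$1,007.35 → -$866.90
  Sep: +$1,007.35 → $140.45
  Oct: +$1,007.35 − $1,147.80 → $0.00
Lowest trial balance = -$1,874.25 (Jul)
Initial deposit = cushion − low point = $2,014.70 − (-$1,874.25) = $3,888.95

$3,888.95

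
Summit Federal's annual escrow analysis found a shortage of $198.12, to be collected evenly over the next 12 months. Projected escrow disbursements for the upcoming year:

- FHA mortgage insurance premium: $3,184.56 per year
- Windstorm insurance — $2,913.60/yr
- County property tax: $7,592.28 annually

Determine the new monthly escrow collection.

FHA mortgage insurance premium — $3,184.56/yr
Windstorm insurance — $2,913.60/yr
County property tax — $7,592.28/yr
Combined annual = $3,184.56 + $2,913.60 + $7,592.28 = $13,690.44
Base monthly escrow = $13,690.44 ÷ 12 = $1,140.87
Shortage per month = $198.12 / 12 = $16.51
New monthly escrow = $1,140.87 + $16.51 = $1,157.38

$1,157.38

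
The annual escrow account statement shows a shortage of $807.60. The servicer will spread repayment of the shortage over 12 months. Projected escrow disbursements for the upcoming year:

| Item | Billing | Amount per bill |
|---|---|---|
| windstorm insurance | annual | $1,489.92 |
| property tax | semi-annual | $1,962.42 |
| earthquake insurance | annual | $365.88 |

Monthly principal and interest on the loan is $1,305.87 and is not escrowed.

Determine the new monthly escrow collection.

Windstorm insurance: $1,489.92
Property tax: $1,962.42 × 2 = $3,924.84
Earthquake insurance: $365.88
Total per year = $5,780.64
Base monthly escrow = $5,780.64 / 12 = $481.72
Monthly shortage recovery: $807.60 ÷ 12 = $67.30
Adjusted monthly = $481.72 + $67.30 = $549.02

$549.02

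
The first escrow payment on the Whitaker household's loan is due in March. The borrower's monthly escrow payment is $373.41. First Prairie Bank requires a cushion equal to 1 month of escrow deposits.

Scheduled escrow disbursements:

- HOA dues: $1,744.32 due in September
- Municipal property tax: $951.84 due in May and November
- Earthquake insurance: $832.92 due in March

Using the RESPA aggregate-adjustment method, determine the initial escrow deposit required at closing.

Cushion = 1 × $373.41 = $373.41
Trial balance (start $0, +$373.41 each month, − disbursements):
  Mar: +$373.41 − $832.92 → -$459.51
  Apr: +$373.41 → -$86.10
  May: +$373.41 − $951.84 → -$664.53
  Jun: +$373.41 → -$291.12
  Jul: +$373.41 → $82.29
  Aug: +$373.41 → $455.70
  Sep: +$373.41 − $1,744.32 → -$915.21
  Oct: +$373.41 → -$541.80
  Nov: +$373.41 − $951.84 → -$1,120.23
  Dec: +$373.41 → -$746.82
  Jan: +$373.41 → -$373.41
  Feb: +$373.41 → $0.00
Lowest trial balance = -$1,120.23 (Nov)
Initial deposit = cushion − low point = $373.41 − (-$1,120.23) = $1,493.64

$1,493.64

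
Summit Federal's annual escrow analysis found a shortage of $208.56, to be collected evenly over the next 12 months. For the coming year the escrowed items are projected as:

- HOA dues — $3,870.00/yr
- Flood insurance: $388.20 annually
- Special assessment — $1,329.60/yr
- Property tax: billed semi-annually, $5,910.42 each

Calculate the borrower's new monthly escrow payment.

$1,468.10

HOA dues: $3,870.00 per year
Flood insurance: $388.20 per year
Special assessment: $1,329.60 per year
Property tax: $5,910.42 × 2 = $11,820.84 per year
Total annual escrow = $17,408.64
Monthly = $17,408.64 ÷ 12 = $1,450.72
Shortage per month = $208.56 ÷ 12 = $17.38
Adjusted monthly = $1,450.72 + $17.38 = $1,468.10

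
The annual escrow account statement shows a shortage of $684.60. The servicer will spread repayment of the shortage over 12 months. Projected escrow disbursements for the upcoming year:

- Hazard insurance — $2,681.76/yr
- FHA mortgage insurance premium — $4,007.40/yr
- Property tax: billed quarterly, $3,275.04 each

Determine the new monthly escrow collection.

$1,706.16

Hazard insurance — $2,681.76/yr
FHA mortgage insurance premium — $4,007.40/yr
Property tax — $3,275.04 × 4 = $13,100.16/yr
Total annual escrow = $2,681.76 + $4,007.40 + $13,100.16 = $19,789.32
Monthly = $19,789.32 / 12 = $1,649.11
Shortage per month = $684.60 ÷ 12 = $57.05
Adjusted monthly = $1,649.11 + $57.05 = $1,706.16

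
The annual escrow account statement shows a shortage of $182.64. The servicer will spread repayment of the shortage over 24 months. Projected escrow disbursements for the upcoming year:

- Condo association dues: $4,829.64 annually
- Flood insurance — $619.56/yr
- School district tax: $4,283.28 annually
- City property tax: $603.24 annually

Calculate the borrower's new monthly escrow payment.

Condo association dues = $4,829.64 per year
Flood insurance = $619.56 per year
School district tax = $4,283.28 per year
City property tax = $603.24 per year
Yearly total = $4,829.64 + $619.56 + $4,283.28 + $603.24 = $10,335.72
Base monthly escrow = $10,335.72 / 12 = $861.31
Shortage spread = $182.64 / 24 = $7.61/mo
New monthly escrow = $861.31 + $7.61 = $868.92

$868.92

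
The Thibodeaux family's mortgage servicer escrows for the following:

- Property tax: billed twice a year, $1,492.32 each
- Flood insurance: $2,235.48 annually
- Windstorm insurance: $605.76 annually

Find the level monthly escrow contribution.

Property tax: $1,492.32 × 2 = $2,984.64 per year
Flood insurance: $2,235.48 per year
Windstorm insurance: $605.76 per year
Combined annual = $2,984.64 + $2,235.48 + $605.76 = $5,825.88
Monthly escrow = $5,825.88 ÷ 12 = $485.49

$485.49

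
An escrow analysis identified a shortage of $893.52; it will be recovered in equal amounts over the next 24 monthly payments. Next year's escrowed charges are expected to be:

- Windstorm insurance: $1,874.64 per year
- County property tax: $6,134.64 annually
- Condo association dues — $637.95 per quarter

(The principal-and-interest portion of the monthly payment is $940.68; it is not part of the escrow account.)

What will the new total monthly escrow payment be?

$917.32

Windstorm insurance — $1,874.64/yr
County property tax — $6,134.64/yr
Condo association dues — $637.95 × 4 = $2,551.80/yr
Total annual escrow = $10,561.08
Monthly escrow = $10,561.08 / 12 = $880.09
Shortage spread = $893.52 / 24 = $37.23/mo
New monthly escrow = $880.09 + $37.23 = $917.32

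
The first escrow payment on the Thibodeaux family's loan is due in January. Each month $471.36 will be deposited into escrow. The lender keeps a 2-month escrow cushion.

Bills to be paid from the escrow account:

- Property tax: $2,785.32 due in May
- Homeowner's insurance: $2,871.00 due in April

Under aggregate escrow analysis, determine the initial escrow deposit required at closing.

Cushion = 2 × $471.36 = $942.72
Trial balance (start $0, +$471.36 each month, − disbursements):
  Jan: +$471.36 → $471.36
  Feb: +$471.36 → $942.72
  Mar: +$471.36 → $1,414.08
  Apr: +$471.36 − $2,871.00 → -$985.56
  May: +$471.36 − $2,785.32 → -$3,299.52
  Jun: +$471.36 → -$2,828.16
  Jul: +$471.36 → -$2,356.80
  Aug: +$471.36 → -$1,885.44
  Sep: +$471.36 → -$1,414.08
  Oct: +$471.36 → -$942.72
  Nov: +$471.36 → -$471.36
  Dec: +$471.36 → $0.00
Lowest trial balance = -$3,299.52 (May)
Initial deposit = cushion − low point = $942.72 − (-$3,299.52) = $4,242.24

$4,242.24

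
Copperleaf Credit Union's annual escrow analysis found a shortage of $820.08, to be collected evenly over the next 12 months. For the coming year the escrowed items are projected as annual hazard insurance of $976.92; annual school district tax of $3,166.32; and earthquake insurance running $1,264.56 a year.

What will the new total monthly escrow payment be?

Hazard insurance — $976.92 annually
School district tax — $3,166.32 annually
Earthquake insurance — $1,264.56 annually
Yearly total = $976.92 + $3,166.32 + $1,264.56 = $5,407.80
Per month = $5,407.80 ÷ 12 = $450.65
Shortage per month = $820.08 / 12 = $68.34
Adjusted monthly = $450.65 + $68.34 = $518.99

$518.99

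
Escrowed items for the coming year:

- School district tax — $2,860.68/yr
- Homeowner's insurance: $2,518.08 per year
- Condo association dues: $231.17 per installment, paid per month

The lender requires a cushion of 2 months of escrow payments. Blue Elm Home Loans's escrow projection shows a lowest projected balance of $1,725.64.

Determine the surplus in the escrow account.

School district tax: $2,860.68/yr
Homeowner's insurance: $2,518.08/yr
Condo association dues: $231.17 × 12 = $2,774.04/yr
Annual escrow total = $2,860.68 + $2,518.08 + $2,774.04 = $8,152.80
Monthly escrow = $8,152.80 / 12 = $679.40
Required cushion = 2 × $679.40 = $1,358.80
Surplus = $1,725.64 − $1,358.80 = $366.84

$366.84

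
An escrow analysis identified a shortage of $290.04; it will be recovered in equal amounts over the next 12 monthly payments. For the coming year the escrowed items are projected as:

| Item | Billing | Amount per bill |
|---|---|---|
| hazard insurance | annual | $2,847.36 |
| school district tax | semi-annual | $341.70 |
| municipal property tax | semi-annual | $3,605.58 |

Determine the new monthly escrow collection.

Hazard insurance — $2,847.36/yr
School district tax — $341.70 × 2 = $683.40/yr
Municipal property tax — $3,605.58 × 2 = $7,211.16/yr
Annual escrow total = $2,847.36 + $683.40 + $7,211.16 = $10,741.92
Base monthly escrow = $10,741.92 / 12 = $895.16
Shortage spread = $290.04 / 12 = $24.17/mo
Adjusted monthly = $895.16 + $24.17 = $919.33

$919.33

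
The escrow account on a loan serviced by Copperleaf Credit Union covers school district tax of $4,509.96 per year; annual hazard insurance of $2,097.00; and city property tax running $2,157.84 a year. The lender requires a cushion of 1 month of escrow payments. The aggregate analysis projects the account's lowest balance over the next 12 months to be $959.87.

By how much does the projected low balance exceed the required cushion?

School district tax = $4,509.96/yr
Hazard insurance = $2,097.00/yr
City property tax = $2,157.84/yr
Combined annual = $4,509.96 + $2,097.00 + $2,157.84 = $8,764.80
Base monthly escrow = $8,764.80 / 12 = $730.40
Cushion = 1 × $730.40 = $730.40
Excess over cushion: $959.87 − $730.40 = $229.47

$229.47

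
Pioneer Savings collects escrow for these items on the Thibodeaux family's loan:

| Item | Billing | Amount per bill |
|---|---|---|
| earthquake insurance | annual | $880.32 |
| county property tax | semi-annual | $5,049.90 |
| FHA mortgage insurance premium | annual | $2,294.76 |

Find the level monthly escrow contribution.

$1,106.24

Earthquake insurance: $880.32 per year
County property tax: $5,049.90 × 2 = $10,099.80 per year
FHA mortgage insurance premium: $2,294.76 per year
Yearly total = $13,274.88
Per month = $13,274.88 / 12 = $1,106.24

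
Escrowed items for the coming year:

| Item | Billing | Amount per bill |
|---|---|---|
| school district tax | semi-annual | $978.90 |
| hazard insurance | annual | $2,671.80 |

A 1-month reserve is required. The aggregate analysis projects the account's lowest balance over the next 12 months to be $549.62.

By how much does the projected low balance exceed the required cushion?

School district tax — $978.90 × 2 = $1,957.80 annually
Hazard insurance — $2,671.80 annually
Combined annual = $1,957.80 + $2,671.80 = $4,629.60
Per month = $4,629.60 ÷ 12 = $385.80
Required cushion = 1 × $385.80 = $385.80
Excess over cushion: $549.62 − $385.80 = $163.82

$163.82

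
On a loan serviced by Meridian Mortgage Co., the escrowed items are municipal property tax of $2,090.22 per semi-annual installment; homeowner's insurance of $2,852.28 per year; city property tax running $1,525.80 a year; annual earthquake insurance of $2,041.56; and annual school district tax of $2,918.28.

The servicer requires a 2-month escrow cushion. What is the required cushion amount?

Municipal property tax: $2,090.22 × 2 = $4,180.44
Homeowner's insurance: $2,852.28
City property tax: $1,525.80
Earthquake insurance: $2,041.56
School district tax: $2,918.28
Yearly total = $13,518.36
Monthly escrow = $13,518.36 ÷ 12 = $1,126.53
Cushion = 2 × $1,126.53 = $2,253.06

$2,253.06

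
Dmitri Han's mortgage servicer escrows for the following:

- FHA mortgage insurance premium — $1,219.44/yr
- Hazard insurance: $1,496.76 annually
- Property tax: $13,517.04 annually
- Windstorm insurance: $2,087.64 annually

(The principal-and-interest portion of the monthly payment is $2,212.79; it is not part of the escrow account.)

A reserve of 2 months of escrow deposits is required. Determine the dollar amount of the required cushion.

FHA mortgage insurance premium — $1,219.44/yr
Hazard insurance — $1,496.76/yr
Property tax — $13,517.04/yr
Windstorm insurance — $2,087.64/yr
Total annual escrow = $18,320.88
Per month = $18,320.88 / 12 = $1,526.74
Cushion = 2 × $1,526.74 = $3,053.48

$3,053.48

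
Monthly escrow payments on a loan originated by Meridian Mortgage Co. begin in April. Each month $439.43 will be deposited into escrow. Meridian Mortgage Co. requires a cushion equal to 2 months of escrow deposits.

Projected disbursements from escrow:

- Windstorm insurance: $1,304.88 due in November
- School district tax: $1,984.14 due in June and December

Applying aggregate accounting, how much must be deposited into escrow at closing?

Cushion = 2 × $439.43 = $878.86
Trial balance (start $0, +$439.43 each month, − disbursements):
  Apr: +$439.43 → $439.43
  May: +$439.43 → $878.86
  Jun: +$439.43 − $1,984.14 → -$665.85
  Jul: +$439.43 → -$226.42
  Aug: +$439.43 → $213.01
  Sep: +$439.43 → $652.44
  Oct: +$439.43 → $1,091.87
  Nov: +$439.43 − $1,304.88 → $226.42
  Dec: +$439.43 − $1,984.14 → -$1,318.29
  Jan: +$439.43 → -$878.86
  Feb: +$439.43 → -$439.43
  Mar: +$439.43 → $0.00
Lowest trial balance = -$1,318.29 (Dec)
Initial deposit = cushion − low point = $878.86 − (-$1,318.29) = $2,197.15

$2,197.15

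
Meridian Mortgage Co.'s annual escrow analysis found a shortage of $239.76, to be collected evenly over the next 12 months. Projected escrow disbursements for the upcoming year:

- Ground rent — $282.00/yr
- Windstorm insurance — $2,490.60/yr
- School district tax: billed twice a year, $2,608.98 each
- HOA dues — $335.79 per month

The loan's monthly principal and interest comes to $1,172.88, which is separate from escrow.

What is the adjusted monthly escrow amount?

Ground rent — $282.00/yr
Windstorm insurance — $2,490.60/yr
School district tax — $2,608.98 × 2 = $5,217.96/yr
HOA dues — $335.79 × 12 = $4,029.48/yr
Total annual escrow = $282.00 + $2,490.60 + $5,217.96 + $4,029.48 = $12,020.04
Per month = $12,020.04 / 12 = $1,001.67
Shortage spread = $239.76 / 12 = $19.98/mo
New monthly escrow = $1,001.67 + $19.98 = $1,021.65

$1,021.65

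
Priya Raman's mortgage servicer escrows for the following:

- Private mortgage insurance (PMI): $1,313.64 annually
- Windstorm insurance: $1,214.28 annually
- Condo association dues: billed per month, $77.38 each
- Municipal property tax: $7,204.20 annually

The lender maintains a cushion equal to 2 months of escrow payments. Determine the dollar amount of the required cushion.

$1,776.78

Private mortgage insurance (PMI) — $1,313.64 annually
Windstorm insurance — $1,214.28 annually
Condo association dues — $77.38 × 12 = $928.56 annually
Municipal property tax — $7,204.20 annually
Combined annual = $1,313.64 + $1,214.28 + $928.56 + $7,204.20 = $10,660.68
Monthly = $10,660.68 / 12 = $888.39
Cushion = 2 × $888.39 = $1,776.78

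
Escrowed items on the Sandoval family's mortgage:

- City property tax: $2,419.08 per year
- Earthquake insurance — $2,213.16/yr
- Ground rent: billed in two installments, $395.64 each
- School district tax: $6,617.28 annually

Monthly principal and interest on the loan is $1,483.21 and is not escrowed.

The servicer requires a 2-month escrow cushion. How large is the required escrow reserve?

$2,006.80

City property tax: $2,419.08/yr
Earthquake insurance: $2,213.16/yr
Ground rent: $395.64 × 2 = $791.28/yr
School district tax: $6,617.28/yr
Combined annual = $12,040.80
Monthly = $12,040.80 ÷ 12 = $1,003.40
Reserve = 2 × $1,003.40 = $2,006.80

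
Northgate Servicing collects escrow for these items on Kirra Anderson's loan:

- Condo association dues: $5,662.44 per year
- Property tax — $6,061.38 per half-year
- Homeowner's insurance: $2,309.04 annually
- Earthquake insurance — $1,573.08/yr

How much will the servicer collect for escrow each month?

Condo association dues — $5,662.44 per year
Property tax — $6,061.38 × 2 = $12,122.76 per year
Homeowner's insurance — $2,309.04 per year
Earthquake insurance — $1,573.08 per year
Total annual escrow = $5,662.44 + $12,122.76 + $2,309.04 + $1,573.08 = $21,667.32
Monthly = $21,667.32 / 12 = $1,805.61

$1,805.61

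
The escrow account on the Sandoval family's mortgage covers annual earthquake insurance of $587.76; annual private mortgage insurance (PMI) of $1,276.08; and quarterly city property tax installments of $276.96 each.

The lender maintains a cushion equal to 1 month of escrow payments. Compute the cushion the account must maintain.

Earthquake insurance: $587.76
Private mortgage insurance (PMI): $1,276.08
City property tax: $276.96 × 4 = $1,107.84
Combined annual = $587.76 + $1,276.08 + $1,107.84 = $2,971.68
Base monthly escrow = $2,971.68 / 12 = $247.64
Cushion = 1 × $247.64 = $247.64

$247.64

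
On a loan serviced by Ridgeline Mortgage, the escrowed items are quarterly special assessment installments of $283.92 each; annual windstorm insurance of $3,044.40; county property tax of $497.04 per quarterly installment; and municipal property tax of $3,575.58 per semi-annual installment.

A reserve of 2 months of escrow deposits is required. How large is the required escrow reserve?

$2,219.90

Special assessment — $283.92 × 4 = $1,135.68
Windstorm insurance — $3,044.40
County property tax — $497.04 × 4 = $1,988.16
Municipal property tax — $3,575.58 × 2 = $7,151.16
Yearly total = $1,135.68 + $3,044.40 + $1,988.16 + $7,151.16 = $13,319.40
Monthly = $13,319.40 ÷ 12 = $1,109.95
Cushion = 2 × $1,109.95 = $2,219.90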